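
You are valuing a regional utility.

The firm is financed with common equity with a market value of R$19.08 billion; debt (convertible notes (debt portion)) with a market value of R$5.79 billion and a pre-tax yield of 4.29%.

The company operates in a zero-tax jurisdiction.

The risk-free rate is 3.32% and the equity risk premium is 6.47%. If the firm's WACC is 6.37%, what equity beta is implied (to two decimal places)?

0.57

Total capital V = 19.08 + 5.79 = 24.87.
Equity weight = 19.08/24.87 = 0.7672.
Convertible notes (debt portion) weight = 5.79/24.87 = 0.2328.
Debt contribution = 0.2328 × 4.29% × (1 − 0%) = 0.9988%.
Required equity contribution = 6.37% − 0.9988% = 5.3712%  ⇒  Re = 7.0012%.
CAPM: 7.0012% = 3.32% + β × 6.47%  ⇒  β = 0.5690.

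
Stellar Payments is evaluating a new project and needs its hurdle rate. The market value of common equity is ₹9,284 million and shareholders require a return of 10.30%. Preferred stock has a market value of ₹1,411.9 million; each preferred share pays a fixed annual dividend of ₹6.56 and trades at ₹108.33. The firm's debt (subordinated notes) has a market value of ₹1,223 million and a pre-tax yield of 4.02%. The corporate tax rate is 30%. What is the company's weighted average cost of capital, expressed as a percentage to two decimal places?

9.03%

Cost of preferred: Rp = 6.56 / 108.33 = 6.0556%.
Total capital V = 9284 + 1411.9 + 1223 = 11918.9.
Equity: weight = 9284/11918.9 = 0.7789; cost = 10.3%.
Preferred: weight = 1411.9/11918.9 = 0.1185; cost = 6.0556%.
Subordinated notes: weight = 1223/11918.9 = 0.1026; after-tax cost = 4.02% × (1 − 30%) = 2.8140%.
WACC = 0.7789 × 10.3000% + 0.1185 × 6.0556% + 0.1026 × 2.8140% = 9.0291%.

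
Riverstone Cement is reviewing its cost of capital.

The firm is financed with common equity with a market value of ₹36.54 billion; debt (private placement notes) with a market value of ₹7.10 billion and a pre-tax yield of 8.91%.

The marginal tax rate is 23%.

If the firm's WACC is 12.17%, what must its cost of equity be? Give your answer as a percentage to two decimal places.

Total capital V = 36.54 + 7.1 = 43.64.
Equity weight = 36.54/43.64 = 0.8373.
Private placement notes weight = 7.1/43.64 = 0.1627.
Debt contribution = 0.1627 × 8.91% × (1 − 23%) = 1.1162%.
Required equity contribution = 12.17% − 1.1162% = 11.0538%.
Re = 11.0538% / 0.8373 = 13.2016%.

13.20%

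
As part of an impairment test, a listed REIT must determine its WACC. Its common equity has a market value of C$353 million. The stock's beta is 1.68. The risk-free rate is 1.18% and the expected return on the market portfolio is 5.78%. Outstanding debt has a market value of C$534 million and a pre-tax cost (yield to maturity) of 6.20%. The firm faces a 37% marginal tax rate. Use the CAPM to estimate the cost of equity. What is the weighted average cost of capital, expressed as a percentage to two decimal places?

Market risk premium = 5.78% − 1.18% = 4.6%.
Cost of equity via CAPM: Re = 1.18% + 1.68 × 4.6% = 8.9080%.
Total capital V = 353 + 534 = 887.
Equity: weight = 353/887 = 0.3980; cost = 8.908%.
Debt: weight = 534/887 = 0.6020; after-tax cost = 6.2% × (1 − 37%) = 3.9060%.
WACC = 0.3980 × 8.9080% + 0.6020 × 3.9060% = 5.8966%.

5.90%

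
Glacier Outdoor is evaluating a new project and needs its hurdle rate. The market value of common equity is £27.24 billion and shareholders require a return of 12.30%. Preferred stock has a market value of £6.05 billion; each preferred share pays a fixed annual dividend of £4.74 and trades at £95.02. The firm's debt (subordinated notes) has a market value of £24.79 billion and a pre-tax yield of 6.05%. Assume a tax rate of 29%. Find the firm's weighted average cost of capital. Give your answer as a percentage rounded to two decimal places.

Cost of preferred: Rp = 4.74 / 95.02 = 4.9884%.
Total capital V = 27.24 + 6.05 + 24.79 = 58.08.
Equity: weight = 27.24/58.08 = 0.4690; cost = 12.3%.
Preferred: weight = 6.05/58.08 = 0.1042; cost = 4.9884%.
Subordinated notes: weight = 24.79/58.08 = 0.4268; after-tax cost = 6.05% × (1 − 29%) = 4.2955%.
WACC = 0.4690 × 12.3000% + 0.1042 × 4.9884% + 0.4268 × 4.2955% = 8.1219%.

8.12%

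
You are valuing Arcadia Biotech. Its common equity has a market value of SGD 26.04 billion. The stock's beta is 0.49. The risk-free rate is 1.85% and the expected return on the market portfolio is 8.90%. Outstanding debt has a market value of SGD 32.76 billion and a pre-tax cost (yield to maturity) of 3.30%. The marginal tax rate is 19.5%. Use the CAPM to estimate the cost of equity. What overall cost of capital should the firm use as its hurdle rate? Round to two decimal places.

3.83%

Market risk premium = 8.9% − 1.85% = 7.05%.
Cost of equity via CAPM: Re = 1.85% + 0.49 × 7.05% = 5.3045%.
Total capital V = 26.04 + 32.76 = 58.8.
Equity: weight = 26.04/58.8 = 0.4429; cost = 5.3045%.
Debt: weight = 32.76/58.8 = 0.5571; after-tax cost = 3.3% × (1 − 19.5%) = 2.6565%.
WACC = 0.4429 × 5.3045% + 0.5571 × 2.6565% = 3.8292%.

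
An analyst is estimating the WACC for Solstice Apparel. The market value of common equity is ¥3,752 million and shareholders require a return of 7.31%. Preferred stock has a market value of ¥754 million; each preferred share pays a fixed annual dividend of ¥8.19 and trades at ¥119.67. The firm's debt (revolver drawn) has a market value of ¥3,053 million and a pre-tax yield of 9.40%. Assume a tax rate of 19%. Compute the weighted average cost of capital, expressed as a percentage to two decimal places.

Cost of preferred: Rp = 8.19 / 119.67 = 6.8438%.
Total capital V = 3752 + 754 + 3053 = 7559.
Equity: weight = 3752/7559 = 0.4964; cost = 7.31%.
Preferred: weight = 754/7559 = 0.0997; cost = 6.8438%.
Revolver drawn: weight = 3053/7559 = 0.4039; after-tax cost = 9.4% × (1 − 19%) = 7.6140%.
WACC = 0.4964 × 7.3100% + 0.0997 × 6.8438% + 0.4039 × 7.6140% = 7.3863%.

7.39%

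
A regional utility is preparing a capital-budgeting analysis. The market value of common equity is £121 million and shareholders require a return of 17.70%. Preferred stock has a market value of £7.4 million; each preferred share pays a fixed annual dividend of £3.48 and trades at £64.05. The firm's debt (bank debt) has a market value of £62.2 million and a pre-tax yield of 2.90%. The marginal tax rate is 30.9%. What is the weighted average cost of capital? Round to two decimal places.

12.10%

Cost of preferred: Rp = 3.48 / 64.05 = 5.4333%.
Total capital V = 121 + 7.4 + 62.2 = 190.6.
Equity: weight = 121/190.6 = 0.6348; cost = 17.7%.
Preferred: weight = 7.4/190.6 = 0.0388; cost = 5.4333%.
Bank debt: weight = 62.2/190.6 = 0.3263; after-tax cost = 2.9% × (1 − 30.9%) = 2.0039%.
WACC = 0.6348 × 17.7000% + 0.0388 × 5.4333% + 0.3263 × 2.0039% = 12.1015%.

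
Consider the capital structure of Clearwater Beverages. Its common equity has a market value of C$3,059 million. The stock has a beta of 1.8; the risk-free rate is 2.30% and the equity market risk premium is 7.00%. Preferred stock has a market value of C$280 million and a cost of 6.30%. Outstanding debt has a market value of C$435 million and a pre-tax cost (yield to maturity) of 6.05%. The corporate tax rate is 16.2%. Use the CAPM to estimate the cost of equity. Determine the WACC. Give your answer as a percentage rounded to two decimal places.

Cost of equity via CAPM: Re = 2.3% + 1.8 × 7.0% = 14.9000%.
Total capital V = 3059 + 280 + 435 = 3774.
Equity: weight = 3059/3774 = 0.8105; cost = 14.9%.
Preferred: weight = 280/3774 = 0.0742; cost = 6.3%.
Debt: weight = 435/3774 = 0.1153; after-tax cost = 6.05% × (1 − 16.2%) = 5.0699%.
WACC = 0.8105 × 14.9000% + 0.0742 × 6.3000% + 0.1153 × 5.0699% = 13.1289%.

13.13%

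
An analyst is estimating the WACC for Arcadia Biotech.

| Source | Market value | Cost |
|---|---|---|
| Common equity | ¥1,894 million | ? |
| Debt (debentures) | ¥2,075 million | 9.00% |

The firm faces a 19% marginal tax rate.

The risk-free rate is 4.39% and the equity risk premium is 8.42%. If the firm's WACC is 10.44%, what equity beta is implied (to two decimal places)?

1.13

Total capital V = 1894 + 2075 = 3969.
Equity weight = 1894/3969 = 0.4772.
Debentures weight = 2075/3969 = 0.5228.
Debt contribution = 0.5228 × 9% × (1 − 19%) = 3.8112%.
Required equity contribution = 10.44% − 3.8112% = 6.6288%  ⇒  Re = 13.8910%.
CAPM: 13.8910% = 4.39% + β × 8.42%  ⇒  β = 1.1284.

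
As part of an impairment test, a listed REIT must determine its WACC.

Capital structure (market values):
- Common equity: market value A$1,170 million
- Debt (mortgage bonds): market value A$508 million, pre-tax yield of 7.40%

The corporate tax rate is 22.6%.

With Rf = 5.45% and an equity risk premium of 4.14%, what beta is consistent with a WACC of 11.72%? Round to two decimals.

Total capital V = 1170 + 508 = 1678.
Equity weight = 1170/1678 = 0.6973.
Mortgage bonds weight = 508/1678 = 0.3027.
Debt contribution = 0.3027 × 7.4% × (1 − 22.6%) = 1.7340%.
Required equity contribution = 11.72% − 1.7340% = 9.9860%  ⇒  Re = 14.3218%.
CAPM: 14.3218% = 5.45% + β × 4.14%  ⇒  β = 2.1430.

2.14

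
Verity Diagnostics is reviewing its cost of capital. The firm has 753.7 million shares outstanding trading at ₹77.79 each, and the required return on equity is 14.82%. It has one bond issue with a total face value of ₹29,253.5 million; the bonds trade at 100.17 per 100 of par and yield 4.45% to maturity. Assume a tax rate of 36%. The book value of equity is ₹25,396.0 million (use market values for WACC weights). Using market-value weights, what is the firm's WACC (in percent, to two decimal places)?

Market value of equity E = 77.79 × 753.7m = 58630.323m. Market value of debt D = 29253.5m × 100.17/100 = 29303.23095m.
Total capital V = 58630.323 + 29303.23095 = 87933.55395.
Equity: weight = 58630.323/87933.55395 = 0.6668; cost = 14.82%.
Bonds outstanding: weight = 29303.23095/87933.55395 = 0.3332; after-tax cost = 4.45% × (1 − 36%) = 2.8480%.
WACC = 0.6668 × 14.8200% + 0.3332 × 2.8480% = 10.8304%.

10.83%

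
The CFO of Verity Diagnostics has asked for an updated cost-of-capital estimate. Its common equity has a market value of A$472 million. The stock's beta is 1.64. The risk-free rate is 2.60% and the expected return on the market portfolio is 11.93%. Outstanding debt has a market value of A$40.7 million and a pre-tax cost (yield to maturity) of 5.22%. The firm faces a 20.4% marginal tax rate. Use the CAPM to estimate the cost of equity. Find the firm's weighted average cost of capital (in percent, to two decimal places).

Market risk premium = 11.93% − 2.6% = 9.33%.
Cost of equity via CAPM: Re = 2.6% + 1.64 × 9.33% = 17.9012%.
Total capital V = 472 + 40.7 = 512.7.
Equity: weight = 472/512.7 = 0.9206; cost = 17.9012%.
Debt: weight = 40.7/512.7 = 0.0794; after-tax cost = 5.22% × (1 − 20.4%) = 4.1551%.
WACC = 0.9206 × 17.9012% + 0.0794 × 4.1551% = 16.8100%.

16.81%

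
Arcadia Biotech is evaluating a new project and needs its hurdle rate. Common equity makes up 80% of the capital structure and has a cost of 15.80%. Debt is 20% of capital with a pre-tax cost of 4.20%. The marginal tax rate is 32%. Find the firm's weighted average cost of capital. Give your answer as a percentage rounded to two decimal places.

13.21%

After-tax cost of debt = 4.2% × (1 − 32%) = 2.8560%.
WACC = 0.800 × 15.8000% + 0.200 × 2.8560% = 13.2112%.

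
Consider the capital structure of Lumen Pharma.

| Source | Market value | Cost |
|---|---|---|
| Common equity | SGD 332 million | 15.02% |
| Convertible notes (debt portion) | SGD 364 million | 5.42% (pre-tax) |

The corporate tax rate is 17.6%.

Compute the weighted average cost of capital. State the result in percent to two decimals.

Total capital V = 332 + 364 = 696.
Equity: weight = 332/696 = 0.4770; cost = 15.02%.
Convertible notes (debt portion): weight = 364/696 = 0.5230; after-tax cost = 5.42% × (1 − 17.6%) = 4.4661%.
WACC = 0.4770 × 15.0200% + 0.5230 × 4.4661% = 9.5004%.

9.50%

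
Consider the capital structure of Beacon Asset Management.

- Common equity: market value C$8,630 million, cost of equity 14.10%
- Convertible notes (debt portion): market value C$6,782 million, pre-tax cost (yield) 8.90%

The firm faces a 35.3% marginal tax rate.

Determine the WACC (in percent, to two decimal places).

10.43%

Total capital V = 8630 + 6782 = 15412.
Equity: weight = 8630/15412 = 0.5600; cost = 14.1%.
Convertible notes (debt portion): weight = 6782/15412 = 0.4400; after-tax cost = 8.9% × (1 − 35.3%) = 5.7583%.
WACC = 0.5600 × 14.1000% + 0.4400 × 5.7583% = 10.4293%.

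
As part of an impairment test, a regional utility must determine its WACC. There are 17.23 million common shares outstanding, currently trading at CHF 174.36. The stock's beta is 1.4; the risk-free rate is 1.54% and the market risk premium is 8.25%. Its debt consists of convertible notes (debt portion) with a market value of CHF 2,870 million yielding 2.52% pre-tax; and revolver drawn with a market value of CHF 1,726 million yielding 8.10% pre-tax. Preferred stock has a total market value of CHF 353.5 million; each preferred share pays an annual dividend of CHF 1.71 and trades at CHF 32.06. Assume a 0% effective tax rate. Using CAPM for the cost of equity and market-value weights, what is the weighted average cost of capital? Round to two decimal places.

7.85%

Cost of equity via CAPM: Re = 1.54% + 1.4 × 8.25% = 13.0900%.
Cost of preferred: Rp = 1.71 / 32.06 = 5.3337%.
Market value of equity E = 174.36 × 17.23m = 3004.2228m.
Total capital V = 3004.2228 + 353.5 + 2870 + 1726 = 7953.7228.
Equity: weight = 3004.2228/7953.7228 = 0.3777; cost = 13.09%.
Preferred: weight = 353.5/7953.7228 = 0.0444; cost = 5.3337%.
Convertible notes (debt portion): weight = 2870/7953.7228 = 0.3608; after-tax cost = 2.52% × (1 − 0%) = 2.5200%.
Revolver drawn: weight = 1726/7953.7228 = 0.2170; after-tax cost = 8.1% × (1 − 0%) = 8.1000%.
WACC = 0.3777 × 13.0900% + 0.0444 × 5.3337% + 0.3608 × 2.5200% + 0.2170 × 8.1000% = 7.8484%.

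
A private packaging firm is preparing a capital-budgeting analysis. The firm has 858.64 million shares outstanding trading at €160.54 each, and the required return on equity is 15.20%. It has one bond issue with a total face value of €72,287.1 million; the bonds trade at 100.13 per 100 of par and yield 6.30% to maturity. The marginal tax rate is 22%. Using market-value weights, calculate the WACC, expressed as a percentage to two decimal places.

11.66%

Market value of equity E = 160.54 × 858.64m = 137846.0656m. Market value of debt D = 72287.1m × 100.13/100 = 72381.07323m.
Total capital V = 137846.0656 + 72381.07323 = 210227.13883.
Equity: weight = 137846.0656/210227.13883 = 0.6557; cost = 15.2%.
Bonds outstanding: weight = 72381.07323/210227.13883 = 0.3443; after-tax cost = 6.3% × (1 − 22%) = 4.9140%.
WACC = 0.6557 × 15.2000% + 0.3443 × 4.9140% = 11.6585%.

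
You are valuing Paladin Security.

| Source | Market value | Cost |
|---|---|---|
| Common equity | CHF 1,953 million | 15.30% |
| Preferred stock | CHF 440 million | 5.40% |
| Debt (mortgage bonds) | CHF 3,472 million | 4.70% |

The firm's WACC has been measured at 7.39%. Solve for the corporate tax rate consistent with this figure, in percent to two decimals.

32.07%

Total capital V = 1953 + 440 + 3472 = 5865.
Equity weight = 1953/5865 = 0.3330.
Preferred weight = 440/5865 = 0.0750.
Mortgage bonds weight = 3472/5865 = 0.5920.
Equity contribution = 0.3330 × 15.3% = 5.0948%.
Preferred contribution = 0.0750 × 5.4% = 0.4051%.
Debt contribution must be 7.39% − 5.4999% = 1.8901%.
0.5920 × 4.7% × (1 − T) = 1.8901%  ⇒  (1 − T) = 0.6793.
T = 32.0678%.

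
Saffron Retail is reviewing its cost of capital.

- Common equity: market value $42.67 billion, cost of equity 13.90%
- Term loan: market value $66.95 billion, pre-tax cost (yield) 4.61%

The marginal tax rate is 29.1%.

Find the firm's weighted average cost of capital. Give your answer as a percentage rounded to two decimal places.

Total capital V = 42.67 + 66.95 = 109.62.
Equity: weight = 42.67/109.62 = 0.3893; cost = 13.9%.
Term loan: weight = 66.95/109.62 = 0.6107; after-tax cost = 4.61% × (1 − 29.1%) = 3.2685%.
WACC = 0.3893 × 13.9000% + 0.6107 × 3.2685% = 7.4068%.

7.41%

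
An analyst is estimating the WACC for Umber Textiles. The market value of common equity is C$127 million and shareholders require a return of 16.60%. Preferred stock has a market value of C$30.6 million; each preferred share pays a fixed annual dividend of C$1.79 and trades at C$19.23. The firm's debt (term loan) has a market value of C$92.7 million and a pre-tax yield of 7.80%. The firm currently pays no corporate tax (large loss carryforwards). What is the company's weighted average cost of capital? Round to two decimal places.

12.45%

Cost of preferred: Rp = 1.79 / 19.23 = 9.3084%.
Total capital V = 127 + 30.6 + 92.7 = 250.3.
Equity: weight = 127/250.3 = 0.5074; cost = 16.6%.
Preferred: weight = 30.6/250.3 = 0.1223; cost = 9.3084%.
Term loan: weight = 92.7/250.3 = 0.3704; after-tax cost = 7.8% × (1 − 0%) = 7.8000%.
WACC = 0.5074 × 16.6000% + 0.1223 × 9.3084% + 0.3704 × 7.8000% = 12.4494%.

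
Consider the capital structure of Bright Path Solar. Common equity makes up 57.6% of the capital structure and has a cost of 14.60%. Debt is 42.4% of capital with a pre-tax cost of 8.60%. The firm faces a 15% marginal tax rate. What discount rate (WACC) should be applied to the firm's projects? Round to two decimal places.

11.51%

After-tax cost of debt = 8.6% × (1 − 15%) = 7.3100%.
WACC = 0.576 × 14.6000% + 0.424 × 7.3100% = 11.5090%.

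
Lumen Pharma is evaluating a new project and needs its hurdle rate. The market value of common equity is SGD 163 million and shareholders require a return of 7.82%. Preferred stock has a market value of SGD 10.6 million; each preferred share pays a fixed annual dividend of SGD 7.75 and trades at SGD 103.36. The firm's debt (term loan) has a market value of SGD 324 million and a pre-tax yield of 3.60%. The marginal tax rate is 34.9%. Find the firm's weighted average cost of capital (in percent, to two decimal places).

4.25%

Cost of preferred: Rp = 7.75 / 103.36 = 7.4981%.
Total capital V = 163 + 10.6 + 324 = 497.6.
Equity: weight = 163/497.6 = 0.3276; cost = 7.82%.
Preferred: weight = 10.6/497.6 = 0.0213; cost = 7.4981%.
Term loan: weight = 324/497.6 = 0.6511; after-tax cost = 3.6% × (1 − 34.9%) = 2.3436%.
WACC = 0.3276 × 7.8200% + 0.0213 × 7.4981% + 0.6511 × 2.3436% = 4.2473%.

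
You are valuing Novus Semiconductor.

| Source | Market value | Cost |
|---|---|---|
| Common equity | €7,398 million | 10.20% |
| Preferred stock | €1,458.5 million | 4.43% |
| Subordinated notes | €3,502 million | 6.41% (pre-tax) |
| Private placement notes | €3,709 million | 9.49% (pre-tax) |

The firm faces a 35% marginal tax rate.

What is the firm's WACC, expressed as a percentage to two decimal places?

7.43%

Total capital V = 7398 + 1458.5 + 3502 + 3709 = 16067.5.
Equity: weight = 7398/16067.5 = 0.4604; cost = 10.2%.
Preferred: weight = 1458.5/16067.5 = 0.0908; cost = 4.43%.
Subordinated notes: weight = 3502/16067.5 = 0.2180; after-tax cost = 6.41% × (1 − 35%) = 4.1665%.
Private placement notes: weight = 3709/16067.5 = 0.2308; after-tax cost = 9.49% × (1 − 35%) = 6.1685%.
WACC = 0.4604 × 10.2000% + 0.0908 × 4.4300% + 0.2180 × 4.1665% + 0.2308 × 6.1685% = 7.4306%.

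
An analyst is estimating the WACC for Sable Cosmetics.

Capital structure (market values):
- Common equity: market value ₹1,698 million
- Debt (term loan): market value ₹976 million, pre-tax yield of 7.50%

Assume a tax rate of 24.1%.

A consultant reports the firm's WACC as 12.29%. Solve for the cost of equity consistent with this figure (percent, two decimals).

Total capital V = 1698 + 976 = 2674.
Equity weight = 1698/2674 = 0.6350.
Term loan weight = 976/2674 = 0.3650.
Debt contribution = 0.3650 × 7.5% × (1 − 24.1%) = 2.0777%.
Required equity contribution = 12.29% − 2.0777% = 10.2123%.
Re = 10.2123% / 0.6350 = 16.0822%.

16.08%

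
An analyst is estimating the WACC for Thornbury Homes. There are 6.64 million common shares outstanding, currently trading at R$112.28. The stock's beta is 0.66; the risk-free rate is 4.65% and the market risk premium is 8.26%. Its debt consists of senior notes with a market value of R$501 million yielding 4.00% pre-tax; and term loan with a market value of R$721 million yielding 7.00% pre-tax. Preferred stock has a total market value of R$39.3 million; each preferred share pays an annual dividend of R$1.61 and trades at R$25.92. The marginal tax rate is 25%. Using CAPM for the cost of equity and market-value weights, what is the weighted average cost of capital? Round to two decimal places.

6.51%

Cost of equity via CAPM: Re = 4.65% + 0.66 × 8.26% = 10.1016%.
Cost of preferred: Rp = 1.61 / 25.92 = 6.2114%.
Market value of equity E = 112.28 × 6.64m = 745.5392m.
Total capital V = 745.5392 + 39.3 + 501 + 721 = 2006.8392.
Equity: weight = 745.5392/2006.8392 = 0.3715; cost = 10.1016%.
Preferred: weight = 39.3/2006.8392 = 0.0196; cost = 6.2114%.
Senior notes: weight = 501/2006.8392 = 0.2496; after-tax cost = 4% × (1 − 25%) = 3.0000%.
Term loan: weight = 721/2006.8392 = 0.3593; after-tax cost = 7% × (1 − 25%) = 5.2500%.
WACC = 0.3715 × 10.1016% + 0.0196 × 6.2114% + 0.2496 × 3.0000% + 0.3593 × 5.2500% = 6.5095%.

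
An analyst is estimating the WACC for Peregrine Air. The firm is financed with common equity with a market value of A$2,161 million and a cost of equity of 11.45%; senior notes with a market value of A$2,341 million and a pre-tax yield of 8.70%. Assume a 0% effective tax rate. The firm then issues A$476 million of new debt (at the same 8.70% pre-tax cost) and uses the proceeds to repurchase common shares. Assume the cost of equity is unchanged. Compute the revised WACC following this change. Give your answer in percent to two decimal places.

9.73%

After the change:
Total capital V = 1685 + 2817 = 4502.
Equity: weight = 1685/4502 = 0.3743; cost = 11.45%.
Senior notes: weight = 2817/4502 = 0.6257; after-tax cost = 8.7% × (1 − 0%) = 8.7000%.
WACC = 0.3743 × 11.4500% + 0.6257 × 8.7000% = 9.7293%.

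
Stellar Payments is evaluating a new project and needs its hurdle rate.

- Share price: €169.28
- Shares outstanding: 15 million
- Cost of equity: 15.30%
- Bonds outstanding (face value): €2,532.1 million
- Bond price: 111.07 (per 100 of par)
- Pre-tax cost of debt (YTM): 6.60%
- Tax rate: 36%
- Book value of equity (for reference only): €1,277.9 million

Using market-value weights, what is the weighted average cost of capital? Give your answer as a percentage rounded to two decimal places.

9.48%

Market value of equity E = 169.28 × 15m = 2539.2m. Market value of debt D = 2532.1m × 111.07/100 = 2812.40347m.
Total capital V = 2539.2 + 2812.40347 = 5351.60347.
Equity: weight = 2539.2/5351.60347 = 0.4745; cost = 15.3%.
Bonds outstanding: weight = 2812.40347/5351.60347 = 0.5255; after-tax cost = 6.6% × (1 − 36%) = 4.2240%.
WACC = 0.4745 × 15.3000% + 0.5255 × 4.2240% = 9.4793%.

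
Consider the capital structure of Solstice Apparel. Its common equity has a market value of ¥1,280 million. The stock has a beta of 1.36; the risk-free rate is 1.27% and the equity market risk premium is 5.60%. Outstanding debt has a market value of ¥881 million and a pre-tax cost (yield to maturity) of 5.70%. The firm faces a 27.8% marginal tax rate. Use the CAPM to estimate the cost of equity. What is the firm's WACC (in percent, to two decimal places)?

6.94%

Cost of equity via CAPM: Re = 1.27% + 1.36 × 5.6% = 8.8860%.
Total capital V = 1280 + 881 = 2161.
Equity: weight = 1280/2161 = 0.5923; cost = 8.886%.
Debt: weight = 881/2161 = 0.4077; after-tax cost = 5.7% × (1 − 27.8%) = 4.1154%.
WACC = 0.5923 × 8.8860% + 0.4077 × 4.1154% = 6.9411%.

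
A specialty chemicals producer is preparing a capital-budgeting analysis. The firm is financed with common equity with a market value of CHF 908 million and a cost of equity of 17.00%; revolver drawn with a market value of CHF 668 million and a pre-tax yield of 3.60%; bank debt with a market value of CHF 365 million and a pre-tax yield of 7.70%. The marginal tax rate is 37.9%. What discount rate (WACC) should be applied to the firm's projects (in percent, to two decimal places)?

9.62%

Total capital V = 908 + 668 + 365 = 1941.
Equity: weight = 908/1941 = 0.4678; cost = 17%.
Revolver drawn: weight = 668/1941 = 0.3442; after-tax cost = 3.6% × (1 − 37.9%) = 2.2356%.
Bank debt: weight = 365/1941 = 0.1880; after-tax cost = 7.7% × (1 − 37.9%) = 4.7817%.
WACC = 0.4678 × 17.0000% + 0.3442 × 2.2356% + 0.1880 × 4.7817% = 9.6212%.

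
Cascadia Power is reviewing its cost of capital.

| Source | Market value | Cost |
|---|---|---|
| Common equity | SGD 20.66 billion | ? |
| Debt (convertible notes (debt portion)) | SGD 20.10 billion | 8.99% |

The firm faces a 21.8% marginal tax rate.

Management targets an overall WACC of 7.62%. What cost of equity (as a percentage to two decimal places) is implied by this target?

Total capital V = 20.66 + 20.1 = 40.76.
Equity weight = 20.66/40.76 = 0.5069.
Convertible notes (debt portion) weight = 20.1/40.76 = 0.4931.
Debt contribution = 0.4931 × 8.99% × (1 − 21.8%) = 3.4668%.
Required equity contribution = 7.62% − 3.4668% = 4.1532%.
Re = 4.1532% / 0.5069 = 8.1938%.

8.19%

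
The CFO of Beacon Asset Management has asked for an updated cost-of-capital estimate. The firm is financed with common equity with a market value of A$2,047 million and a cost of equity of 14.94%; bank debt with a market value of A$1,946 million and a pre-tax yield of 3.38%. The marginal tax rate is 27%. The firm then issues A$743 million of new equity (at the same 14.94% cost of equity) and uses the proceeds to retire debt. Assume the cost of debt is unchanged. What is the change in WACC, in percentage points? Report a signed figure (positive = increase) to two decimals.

Current WACC:
Total capital V = 2047 + 1946 = 3993.
Equity: weight = 2047/3993 = 0.5126; cost = 14.94%.
Bank debt: weight = 1946/3993 = 0.4874; after-tax cost = 3.38% × (1 − 27%) = 2.4674%.
WACC = 0.5126 × 14.9400% + 0.4874 × 2.4674% = 8.8614%.
After the change:
Total capital V = 2790 + 1203 = 3993.
Equity: weight = 2790/3993 = 0.6987; cost = 14.94%.
Bank debt: weight = 1203/3993 = 0.3013; after-tax cost = 3.38% × (1 − 27%) = 2.4674%.
WACC = 0.6987 × 14.9400% + 0.3013 × 2.4674% = 11.1823%.
Change in WACC = 11.1823% − 8.8614% = 2.3208 pp.

+2.32 pp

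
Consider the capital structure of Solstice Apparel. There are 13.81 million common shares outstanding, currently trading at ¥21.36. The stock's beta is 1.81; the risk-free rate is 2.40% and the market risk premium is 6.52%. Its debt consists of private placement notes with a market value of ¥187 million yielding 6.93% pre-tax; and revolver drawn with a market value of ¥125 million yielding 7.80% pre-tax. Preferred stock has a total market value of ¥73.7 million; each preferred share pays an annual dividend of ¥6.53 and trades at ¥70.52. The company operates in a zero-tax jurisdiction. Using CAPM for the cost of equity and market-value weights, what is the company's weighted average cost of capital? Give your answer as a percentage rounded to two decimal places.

10.49%

Cost of equity via CAPM: Re = 2.4% + 1.81 × 6.52% = 14.2012%.
Cost of preferred: Rp = 6.53 / 70.52 = 9.2598%.
Market value of equity E = 21.36 × 13.81m = 294.9816m.
Total capital V = 294.9816 + 73.7 + 187 + 125 = 680.6816.
Equity: weight = 294.9816/680.6816 = 0.4334; cost = 14.2012%.
Preferred: weight = 73.7/680.6816 = 0.1083; cost = 9.2598%.
Private placement notes: weight = 187/680.6816 = 0.2747; after-tax cost = 6.93% × (1 − 0%) = 6.9300%.
Revolver drawn: weight = 125/680.6816 = 0.1836; after-tax cost = 7.8% × (1 − 0%) = 7.8000%.
WACC = 0.4334 × 14.2012% + 0.1083 × 9.2598% + 0.2747 × 6.9300% + 0.1836 × 7.8000% = 10.4931%.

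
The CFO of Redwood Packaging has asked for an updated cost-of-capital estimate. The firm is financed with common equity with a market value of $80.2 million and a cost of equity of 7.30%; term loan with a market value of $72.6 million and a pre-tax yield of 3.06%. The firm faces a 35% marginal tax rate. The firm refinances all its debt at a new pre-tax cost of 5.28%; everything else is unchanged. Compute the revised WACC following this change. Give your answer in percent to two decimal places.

5.46%

After the change:
Total capital V = 80.2 + 72.6 = 152.8.
Equity: weight = 80.2/152.8 = 0.5249; cost = 7.3%.
Term loan: weight = 72.6/152.8 = 0.4751; after-tax cost = 5.28% × (1 − 35%) = 3.4320%.
WACC = 0.5249 × 7.3000% + 0.4751 × 3.4320% = 5.4622%.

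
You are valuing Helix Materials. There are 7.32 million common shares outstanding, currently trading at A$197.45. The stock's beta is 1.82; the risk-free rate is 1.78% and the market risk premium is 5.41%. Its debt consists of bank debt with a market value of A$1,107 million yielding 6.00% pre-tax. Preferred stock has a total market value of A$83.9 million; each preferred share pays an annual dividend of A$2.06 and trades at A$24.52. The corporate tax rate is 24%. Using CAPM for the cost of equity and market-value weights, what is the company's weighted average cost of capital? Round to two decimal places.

Cost of equity via CAPM: Re = 1.78% + 1.82 × 5.41% = 11.6262%.
Cost of preferred: Rp = 2.06 / 24.52 = 8.4013%.
Market value of equity E = 197.45 × 7.32m = 1445.334m.
Total capital V = 1445.334 + 83.9 + 1107 = 2636.234.
Equity: weight = 1445.334/2636.234 = 0.5483; cost = 11.6262%.
Preferred: weight = 83.9/2636.234 = 0.0318; cost = 8.4013%.
Bank debt: weight = 1107/2636.234 = 0.4199; after-tax cost = 6% × (1 − 24%) = 4.5600%.
WACC = 0.5483 × 11.6262% + 0.0318 × 8.4013% + 0.4199 × 4.5600% = 8.5563%.

8.56%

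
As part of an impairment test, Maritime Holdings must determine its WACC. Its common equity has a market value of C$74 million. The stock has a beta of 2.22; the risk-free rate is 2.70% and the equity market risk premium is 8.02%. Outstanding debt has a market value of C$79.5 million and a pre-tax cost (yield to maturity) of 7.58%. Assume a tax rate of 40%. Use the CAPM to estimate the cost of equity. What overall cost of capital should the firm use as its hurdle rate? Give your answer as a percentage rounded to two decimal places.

12.24%

Cost of equity via CAPM: Re = 2.7% + 2.22 × 8.02% = 20.5044%.
Total capital V = 74 + 79.5 = 153.5.
Equity: weight = 74/153.5 = 0.4821; cost = 20.5044%.
Debt: weight = 79.5/153.5 = 0.5179; after-tax cost = 7.58% × (1 − 40%) = 4.5480%.
WACC = 0.4821 × 20.5044% + 0.5179 × 4.5480% = 12.2403%.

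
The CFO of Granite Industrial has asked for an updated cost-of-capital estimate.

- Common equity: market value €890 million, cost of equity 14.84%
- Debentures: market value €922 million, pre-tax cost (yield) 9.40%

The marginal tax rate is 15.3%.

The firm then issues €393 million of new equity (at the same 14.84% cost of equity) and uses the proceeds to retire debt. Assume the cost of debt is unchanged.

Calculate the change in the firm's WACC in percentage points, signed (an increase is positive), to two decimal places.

+1.49 pp

Current WACC:
Total capital V = 890 + 922 = 1812.
Equity: weight = 890/1812 = 0.4912; cost = 14.84%.
Debentures: weight = 922/1812 = 0.5088; after-tax cost = 9.4% × (1 − 15.3%) = 7.9618%.
WACC = 0.4912 × 14.8400% + 0.5088 × 7.9618% = 11.3402%.
After the change:
Total capital V = 1283 + 529 = 1812.
Equity: weight = 1283/1812 = 0.7081; cost = 14.84%.
Debentures: weight = 529/1812 = 0.2919; after-tax cost = 9.4% × (1 − 15.3%) = 7.9618%.
WACC = 0.7081 × 14.8400% + 0.2919 × 7.9618% = 12.8320%.
Change in WACC = 12.8320% − 11.3402% = 1.4918 pp.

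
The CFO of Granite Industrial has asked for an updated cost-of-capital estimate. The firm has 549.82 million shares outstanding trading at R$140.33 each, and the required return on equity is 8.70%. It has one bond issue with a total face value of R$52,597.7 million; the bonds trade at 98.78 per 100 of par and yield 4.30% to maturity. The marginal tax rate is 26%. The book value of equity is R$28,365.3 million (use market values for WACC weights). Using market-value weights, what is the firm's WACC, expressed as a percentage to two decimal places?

Market value of equity E = 140.33 × 549.82m = 77156.2406m. Market value of debt D = 52597.7m × 98.78/100 = 51956.00806m.
Total capital V = 77156.2406 + 51956.00806 = 129112.24866.
Equity: weight = 77156.2406/129112.24866 = 0.5976; cost = 8.7%.
Bonds outstanding: weight = 51956.00806/129112.24866 = 0.4024; after-tax cost = 4.3% × (1 − 26%) = 3.1820%.
WACC = 0.5976 × 8.7000% + 0.4024 × 3.1820% = 6.4795%.

6.48%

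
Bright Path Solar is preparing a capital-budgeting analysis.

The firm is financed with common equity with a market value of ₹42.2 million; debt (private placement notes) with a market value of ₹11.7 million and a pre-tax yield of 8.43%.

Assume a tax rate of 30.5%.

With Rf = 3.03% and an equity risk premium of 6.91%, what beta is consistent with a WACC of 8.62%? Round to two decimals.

0.92

Total capital V = 42.2 + 11.7 = 53.9.
Equity weight = 42.2/53.9 = 0.7829.
Private placement notes weight = 11.7/53.9 = 0.2171.
Debt contribution = 0.2171 × 8.43% × (1 − 30.5%) = 1.2718%.
Required equity contribution = 8.62% − 1.2718% = 7.3482%  ⇒  Re = 9.3855%.
CAPM: 9.3855% = 3.03% + β × 6.91%  ⇒  β = 0.9198.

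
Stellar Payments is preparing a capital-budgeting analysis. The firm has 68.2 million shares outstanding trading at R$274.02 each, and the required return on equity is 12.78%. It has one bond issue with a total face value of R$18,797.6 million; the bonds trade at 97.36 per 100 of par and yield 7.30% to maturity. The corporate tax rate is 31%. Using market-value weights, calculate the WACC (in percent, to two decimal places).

Market value of equity E = 274.02 × 68.2m = 18688.164m. Market value of debt D = 18797.6m × 97.36/100 = 18301.34336m.
Total capital V = 18688.164 + 18301.34336 = 36989.50736.
Equity: weight = 18688.164/36989.50736 = 0.5052; cost = 12.78%.
Bonds outstanding: weight = 18301.34336/36989.50736 = 0.4948; after-tax cost = 7.3% × (1 − 31%) = 5.0370%.
WACC = 0.5052 × 12.7800% + 0.4948 × 5.0370% = 8.9490%.

8.95%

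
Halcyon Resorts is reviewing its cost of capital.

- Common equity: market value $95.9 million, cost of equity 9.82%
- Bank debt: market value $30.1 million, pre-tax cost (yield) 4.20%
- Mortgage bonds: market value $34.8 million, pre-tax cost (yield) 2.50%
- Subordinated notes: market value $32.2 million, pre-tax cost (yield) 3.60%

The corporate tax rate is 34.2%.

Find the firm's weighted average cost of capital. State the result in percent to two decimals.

Total capital V = 95.9 + 30.1 + 34.8 + 32.2 = 193.
Equity: weight = 95.9/193 = 0.4969; cost = 9.82%.
Bank debt: weight = 30.1/193 = 0.1560; after-tax cost = 4.2% × (1 − 34.2%) = 2.7636%.
Mortgage bonds: weight = 34.8/193 = 0.1803; after-tax cost = 2.5% × (1 − 34.2%) = 1.6450%.
Subordinated notes: weight = 32.2/193 = 0.1668; after-tax cost = 3.6% × (1 − 34.2%) = 2.3688%.
WACC = 0.4969 × 9.8200% + 0.1560 × 2.7636% + 0.1803 × 1.6450% + 0.1668 × 2.3688% = 6.0023%.

6.00%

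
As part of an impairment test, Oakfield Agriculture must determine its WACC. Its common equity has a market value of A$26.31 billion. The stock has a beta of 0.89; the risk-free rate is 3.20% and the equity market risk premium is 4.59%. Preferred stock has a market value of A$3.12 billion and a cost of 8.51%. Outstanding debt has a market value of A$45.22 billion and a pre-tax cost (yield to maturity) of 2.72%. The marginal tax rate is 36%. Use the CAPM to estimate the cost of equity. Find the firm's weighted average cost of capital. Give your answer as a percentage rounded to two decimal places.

3.98%

Cost of equity via CAPM: Re = 3.2% + 0.89 × 4.59% = 7.2851%.
Total capital V = 26.31 + 3.12 + 45.22 = 74.65.
Equity: weight = 26.31/74.65 = 0.3524; cost = 7.2851%.
Preferred: weight = 3.12/74.65 = 0.0418; cost = 8.51%.
Debt: weight = 45.22/74.65 = 0.6058; after-tax cost = 2.72% × (1 − 36%) = 1.7408%.
WACC = 0.3524 × 7.2851% + 0.0418 × 8.5100% + 0.6058 × 1.7408% = 3.9778%.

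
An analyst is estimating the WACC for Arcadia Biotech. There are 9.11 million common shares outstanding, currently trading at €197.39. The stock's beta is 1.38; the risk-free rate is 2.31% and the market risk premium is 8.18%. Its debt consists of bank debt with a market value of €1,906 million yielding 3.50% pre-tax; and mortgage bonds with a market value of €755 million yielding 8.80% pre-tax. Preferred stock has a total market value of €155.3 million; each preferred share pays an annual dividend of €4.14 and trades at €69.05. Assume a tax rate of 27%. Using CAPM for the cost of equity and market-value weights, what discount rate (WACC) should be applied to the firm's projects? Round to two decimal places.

7.61%

Cost of equity via CAPM: Re = 2.31% + 1.38 × 8.18% = 13.5984%.
Cost of preferred: Rp = 4.14 / 69.05 = 5.9957%.
Market value of equity E = 197.39 × 9.11m = 1798.2229m.
Total capital V = 1798.2229 + 155.3 + 1906 + 755 = 4614.5229.
Equity: weight = 1798.2229/4614.5229 = 0.3897; cost = 13.5984%.
Preferred: weight = 155.3/4614.5229 = 0.0337; cost = 5.9957%.
Bank debt: weight = 1906/4614.5229 = 0.4130; after-tax cost = 3.5% × (1 − 27%) = 2.5550%.
Mortgage bonds: weight = 755/4614.5229 = 0.1636; after-tax cost = 8.8% × (1 − 27%) = 6.4240%.
WACC = 0.3897 × 13.5984% + 0.0337 × 5.9957% + 0.4130 × 2.5550% + 0.1636 × 6.4240% = 7.6073%.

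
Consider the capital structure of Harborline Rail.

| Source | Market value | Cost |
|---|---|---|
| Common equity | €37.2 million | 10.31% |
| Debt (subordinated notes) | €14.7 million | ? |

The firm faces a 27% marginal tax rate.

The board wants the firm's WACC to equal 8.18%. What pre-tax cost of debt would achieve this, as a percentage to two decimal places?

Total capital V = 37.2 + 14.7 = 51.9.
Equity weight = 37.2/51.9 = 0.7168.
Subordinated notes weight = 14.7/51.9 = 0.2832.
Equity contribution = 0.7168 × 10.31% = 7.3898%.
Remaining for debt = 8.18% − 7.3898% = 0.7902%.
Rd × (1 − 27%) × 0.2832 = 0.7902%  ⇒  Rd = 3.8216%.

3.82%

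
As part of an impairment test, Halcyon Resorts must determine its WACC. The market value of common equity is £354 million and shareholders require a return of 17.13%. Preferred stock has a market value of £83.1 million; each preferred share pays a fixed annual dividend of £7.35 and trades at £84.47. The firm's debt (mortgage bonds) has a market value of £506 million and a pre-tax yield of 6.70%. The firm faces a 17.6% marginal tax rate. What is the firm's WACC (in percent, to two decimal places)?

Cost of preferred: Rp = 7.35 / 84.47 = 8.7013%.
Total capital V = 354 + 83.1 + 506 = 943.1.
Equity: weight = 354/943.1 = 0.3754; cost = 17.13%.
Preferred: weight = 83.1/943.1 = 0.0881; cost = 8.7013%.
Mortgage bonds: weight = 506/943.1 = 0.5365; after-tax cost = 6.7% × (1 − 17.6%) = 5.5208%.
WACC = 0.3754 × 17.1300% + 0.0881 × 8.7013% + 0.5365 × 5.5208% = 10.1587%.

10.16%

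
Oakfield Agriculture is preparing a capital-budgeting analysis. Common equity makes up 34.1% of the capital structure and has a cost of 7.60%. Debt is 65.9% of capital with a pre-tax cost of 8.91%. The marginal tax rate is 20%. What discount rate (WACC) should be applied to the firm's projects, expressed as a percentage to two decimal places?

After-tax cost of debt = 8.91% × (1 − 20%) = 7.1280%.
WACC = 0.341 × 7.6000% + 0.659 × 7.1280% = 7.2890%.

7.29%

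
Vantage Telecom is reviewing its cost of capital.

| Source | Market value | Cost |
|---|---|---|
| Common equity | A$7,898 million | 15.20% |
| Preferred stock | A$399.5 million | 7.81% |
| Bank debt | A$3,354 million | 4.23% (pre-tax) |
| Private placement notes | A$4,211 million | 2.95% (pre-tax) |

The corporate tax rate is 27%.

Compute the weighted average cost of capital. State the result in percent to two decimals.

8.99%

Total capital V = 7898 + 399.5 + 3354 + 4211 = 15862.5.
Equity: weight = 7898/15862.5 = 0.4979; cost = 15.2%.
Preferred: weight = 399.5/15862.5 = 0.0252; cost = 7.81%.
Bank debt: weight = 3354/15862.5 = 0.2114; after-tax cost = 4.23% × (1 − 27%) = 3.0879%.
Private placement notes: weight = 4211/15862.5 = 0.2655; after-tax cost = 2.95% × (1 − 27%) = 2.1535%.
WACC = 0.4979 × 15.2000% + 0.0252 × 7.8100% + 0.2114 × 3.0879% + 0.2655 × 2.1535% = 8.9894%.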